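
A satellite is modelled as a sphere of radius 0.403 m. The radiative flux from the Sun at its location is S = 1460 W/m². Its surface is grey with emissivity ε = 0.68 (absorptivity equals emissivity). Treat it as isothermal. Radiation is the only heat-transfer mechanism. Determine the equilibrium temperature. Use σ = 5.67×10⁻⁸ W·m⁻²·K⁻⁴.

At equilibrium, absorbed power = emitted power.
Absorbing cross-section = πr² = 0.5102 m²; emitting surface = 4πr² = 2.041 m² (ratio 4).
εS·A_cross = εσ·A_surf·T⁴  ⇒  T⁴ = S/(4σ)   (ε cancels).
T⁴ = 1460/(4·5.67×10⁻⁸) = 6.437×10⁹ K⁴.
T = (6.437×10⁹)^(1/4).

T ≈ 283 K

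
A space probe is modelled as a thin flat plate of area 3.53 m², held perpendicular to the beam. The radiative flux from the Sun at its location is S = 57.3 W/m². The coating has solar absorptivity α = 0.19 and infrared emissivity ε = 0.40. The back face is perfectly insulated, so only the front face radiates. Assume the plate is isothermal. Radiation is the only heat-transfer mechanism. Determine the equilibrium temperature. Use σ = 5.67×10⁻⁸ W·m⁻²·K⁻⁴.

At equilibrium, absorbed power = emitted power.
Absorbing cross-section = A = 3.530 m²; emitting surface = A = 3.530 m² (ratio 1).
αS·A_cross = εσ·A_surf·T⁴  ⇒  T⁴ = αS/(ε·1σ).
T⁴ = 0.190·57.3/(0.40·1·5.67×10⁻⁸) = 4.800×10⁸ K⁴.
T = (4.800×10⁸)^(1/4).

T ≈ 148 K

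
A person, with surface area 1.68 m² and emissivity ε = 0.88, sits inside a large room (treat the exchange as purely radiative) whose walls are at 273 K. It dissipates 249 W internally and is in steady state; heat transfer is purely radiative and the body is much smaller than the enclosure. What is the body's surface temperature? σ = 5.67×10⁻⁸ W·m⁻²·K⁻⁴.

T ≈ 304 K

For a small grey body in a large enclosure, net radiated power = εσA(T⁴ − T_w⁴).
Steady state: P = εσA(T⁴ − T_w⁴) with A = 1.68 m².
T⁴ = P/(εσA) + T_w⁴ = 249/(0.88·5.67×10⁻⁸·1.680) + (273)⁴
    = 2.970×10⁹ + 5.555×10⁹ = 8.525×10⁹ K⁴.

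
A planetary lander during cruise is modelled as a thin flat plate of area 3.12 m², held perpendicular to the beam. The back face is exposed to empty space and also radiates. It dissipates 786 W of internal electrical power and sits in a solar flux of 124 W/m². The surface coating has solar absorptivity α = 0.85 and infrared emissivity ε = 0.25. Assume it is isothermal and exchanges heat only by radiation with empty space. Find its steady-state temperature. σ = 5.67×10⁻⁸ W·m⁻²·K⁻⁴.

At steady state, absorbed solar power + internal power = radiated power.
Absorbed: α·S·A_cross = 0.85·124·3.120 = 328.8 W (cross-section A).
Total input = 328.8 + 786 = 1115 W.
Radiated: εσ·A_surf·T⁴ with A_surf = 2A = 6.240 m².
T⁴ = 1115/(0.25·5.67×10⁻⁸·6.240) = 1.260×10¹⁰ K⁴.

T ≈ 335 K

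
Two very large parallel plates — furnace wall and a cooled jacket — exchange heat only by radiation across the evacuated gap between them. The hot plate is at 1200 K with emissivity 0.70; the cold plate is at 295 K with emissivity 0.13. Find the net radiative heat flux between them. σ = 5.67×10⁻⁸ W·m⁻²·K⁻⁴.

For two infinite grey parallel plates, q = σ(T₁⁴ − T₂⁴)/(1/ε₁ + 1/ε₂ − 1).
T₁⁴ − T₂⁴ = 2.074×10¹² − 7.573×10⁹ = 2.066×10¹² K⁴.
1/ε₁ + 1/ε₂ − 1 = 1.429 + 7.692 − 1 = 8.121.
q = 5.67×10⁻⁸ × 2.066×10¹² / 8.121.

q ≈ 14400 W/m²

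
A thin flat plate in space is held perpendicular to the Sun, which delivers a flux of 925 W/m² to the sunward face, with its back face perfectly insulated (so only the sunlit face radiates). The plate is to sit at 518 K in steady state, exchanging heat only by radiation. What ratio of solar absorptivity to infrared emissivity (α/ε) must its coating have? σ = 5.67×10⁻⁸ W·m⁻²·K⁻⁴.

Balance: αS·A = εσ·1A·T⁴ ⇒ α/ε = σT⁴/S.
α/ε = 5.67×10⁻⁸·(518)⁴/925 = 5.67×10⁻⁸·7.200×10¹⁰/925.

α/ε ≈ 4.41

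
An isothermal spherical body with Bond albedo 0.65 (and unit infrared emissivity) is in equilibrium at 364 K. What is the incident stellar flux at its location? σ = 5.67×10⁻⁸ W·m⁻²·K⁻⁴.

S ≈ 11400 W/m²

(1−a)S·πr² = σ·4πr²·T⁴ ⇒ S = 4σT⁴/(1−a).
S = 4·5.67×10⁻⁸·1.756×10¹⁰/0.350.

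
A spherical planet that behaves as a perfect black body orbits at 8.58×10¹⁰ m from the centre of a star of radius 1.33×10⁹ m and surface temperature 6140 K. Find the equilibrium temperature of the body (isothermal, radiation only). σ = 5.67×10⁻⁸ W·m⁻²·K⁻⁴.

T ≈ 541 K

The star's surface emits σT_*⁴; at distance d the flux is S = σT_*⁴(R_*/d)².
S = 5.67×10⁻⁸·(6140)⁴·(1.33×10⁹/8.58×10¹⁰)² = 19360 W/m².
For an isothermal sphere T⁴ = (1−a)S/(4σ) = 8.538×10¹⁰ K⁴.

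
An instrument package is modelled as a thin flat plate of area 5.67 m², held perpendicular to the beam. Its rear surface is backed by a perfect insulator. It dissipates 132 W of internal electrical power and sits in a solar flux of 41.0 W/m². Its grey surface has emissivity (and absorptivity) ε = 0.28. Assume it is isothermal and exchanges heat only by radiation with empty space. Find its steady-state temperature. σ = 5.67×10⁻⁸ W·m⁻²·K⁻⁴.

At steady state, absorbed solar power + internal power = radiated power.
Absorbed: α·S·A_cross = 0.28·41.0·5.670 = 65.09 W (cross-section A).
Total input = 65.09 + 132 = 197.1 W.
Radiated: εσ·A_surf·T⁴ with A_surf = A = 5.670 m².
T⁴ = 197.1/(0.28·5.67×10⁻⁸·5.670) = 2.189×10⁹ K⁴.

T ≈ 216 K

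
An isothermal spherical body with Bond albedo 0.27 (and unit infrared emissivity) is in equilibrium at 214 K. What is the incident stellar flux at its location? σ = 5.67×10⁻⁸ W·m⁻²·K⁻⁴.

(1−a)S·πr² = σ·4πr²·T⁴ ⇒ S = 4σT⁴/(1−a).
S = 4·5.67×10⁻⁸·2.097×10⁹/0.730.

S ≈ 652 W/m²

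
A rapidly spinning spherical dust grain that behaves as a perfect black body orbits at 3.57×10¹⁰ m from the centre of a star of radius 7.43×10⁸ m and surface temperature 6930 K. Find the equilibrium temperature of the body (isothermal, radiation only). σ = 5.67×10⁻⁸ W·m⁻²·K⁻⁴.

The star's surface emits σT_*⁴; at distance d the flux is S = σT_*⁴(R_*/d)².
S = 5.67×10⁻⁸·(6930)⁴·(7.43×10⁸/3.57×10¹⁰)² = 56640 W/m².
For an isothermal sphere T⁴ = (1−a)S/(4σ) = 2.498×10¹¹ K⁴.

T ≈ 707 K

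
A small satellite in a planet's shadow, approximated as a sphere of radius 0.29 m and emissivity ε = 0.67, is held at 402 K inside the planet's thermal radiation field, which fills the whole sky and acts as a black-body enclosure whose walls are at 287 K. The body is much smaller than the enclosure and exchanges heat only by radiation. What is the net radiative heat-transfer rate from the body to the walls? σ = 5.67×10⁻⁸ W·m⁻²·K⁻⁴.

For a small grey body in a large enclosure: P_net = εσA(T_body⁴ − T_wall⁴).
A = 4πr² = 1.057 m²; T_body⁴ − T_wall⁴ = 2.612×10¹⁰ − 6.785×10⁹ = 1.933×10¹⁰ K⁴.
|P_net| = 0.67·5.67×10⁻⁸·1.057·1.933×10¹⁰.

P_net ≈ 776 W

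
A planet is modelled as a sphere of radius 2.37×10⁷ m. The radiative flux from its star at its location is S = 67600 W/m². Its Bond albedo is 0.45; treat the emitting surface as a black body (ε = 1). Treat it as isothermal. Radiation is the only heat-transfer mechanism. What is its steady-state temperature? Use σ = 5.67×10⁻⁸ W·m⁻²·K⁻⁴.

T ≈ 636 K

At equilibrium, absorbed power = emitted power.
Absorbing cross-section = πr² = 1.765×10¹⁵ m²; emitting surface = 4πr² = 7.058×10¹⁵ m² (ratio 4).
(1−a)S·A_cross = εσ·A_surf·T⁴  ⇒  T⁴ = (1−a)S/(4σ).
T⁴ = 0.550·67600/(4·5.67×10⁻⁸) = 1.639×10¹¹ K⁴.
T = (1.639×10¹¹)^(1/4).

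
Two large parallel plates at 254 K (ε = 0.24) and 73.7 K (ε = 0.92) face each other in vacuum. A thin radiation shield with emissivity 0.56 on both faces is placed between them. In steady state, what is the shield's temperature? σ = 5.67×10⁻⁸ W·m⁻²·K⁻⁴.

In steady state the net flux on the hot side equals that on the cold side.
σ(T₁⁴−T_s⁴)/D₁ = σ(T_s⁴−T₂⁴)/D₂, with D₁ = 1/ε₁+1/ε_s−1 = 4.952, D₂ = 1/ε_s+1/ε₂−1 = 1.873.
Solve for T_s⁴: T_s⁴ = (D₂·T₁⁴ + D₁·T₂⁴)/(D₁+D₂) = 1.163×10⁹ K⁴.

T_s ≈ 185 K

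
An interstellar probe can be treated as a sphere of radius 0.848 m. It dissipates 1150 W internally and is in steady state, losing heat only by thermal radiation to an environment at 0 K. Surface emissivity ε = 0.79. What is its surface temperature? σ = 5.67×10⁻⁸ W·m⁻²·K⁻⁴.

T ≈ 231 K

Steady state: internal power = radiated power, P = εσA T⁴.
Radiating area A = 4πr² = 9.037 m².
T⁴ = P/(εσA) = 1150/(0.79·5.67×10⁻⁸·9.037) = 2.841×10⁹ K⁴.
T = (2.841×10⁹)^(1/4).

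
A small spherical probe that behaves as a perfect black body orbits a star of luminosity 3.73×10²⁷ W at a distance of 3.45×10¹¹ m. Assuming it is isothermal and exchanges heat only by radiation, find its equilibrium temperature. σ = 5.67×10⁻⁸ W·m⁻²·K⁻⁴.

T ≈ 324 K

First find the stellar flux at distance d: S = L/(4πd²) = 3.73×10²⁷/(4π·(3.45×10¹¹)²) = 2494 W/m².
For an isothermal sphere, absorbed (1−a)S·πr² = emitted σ·4πr²·T⁴, so T⁴ = (1−a)S/(4σ).
T⁴ = 1.00·2494/(4·5.67×10⁻⁸) = 1.100×10¹⁰ K⁴.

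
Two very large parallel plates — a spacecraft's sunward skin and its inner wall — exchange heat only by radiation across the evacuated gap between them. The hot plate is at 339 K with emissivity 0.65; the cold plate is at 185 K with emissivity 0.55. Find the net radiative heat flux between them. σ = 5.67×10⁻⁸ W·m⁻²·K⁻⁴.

q ≈ 290 W/m²

For two infinite grey parallel plates, q = σ(T₁⁴ − T₂⁴)/(1/ε₁ + 1/ε₂ − 1).
T₁⁴ − T₂⁴ = 1.321×10¹⁰ − 1.171×10⁹ = 1.204×10¹⁰ K⁴.
1/ε₁ + 1/ε₂ − 1 = 1.538 + 1.818 − 1 = 2.357.
q = 5.67×10⁻⁸ × 1.204×10¹⁰ / 2.357.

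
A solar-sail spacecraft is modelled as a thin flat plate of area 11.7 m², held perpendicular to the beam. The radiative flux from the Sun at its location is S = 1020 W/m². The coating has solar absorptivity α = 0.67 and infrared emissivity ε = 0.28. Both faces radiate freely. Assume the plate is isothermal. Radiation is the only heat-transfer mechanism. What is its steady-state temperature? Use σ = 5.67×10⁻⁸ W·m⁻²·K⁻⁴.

T ≈ 383 K

At equilibrium, absorbed power = emitted power.
Absorbing cross-section = A = 11.70 m²; emitting surface = 2A = 23.40 m² (ratio 2).
αS·A_cross = εσ·A_surf·T⁴  ⇒  T⁴ = αS/(ε·2σ).
T⁴ = 0.670·1020/(0.28·2·5.67×10⁻⁸) = 2.152×10¹⁰ K⁴.
T = (2.152×10¹⁰)^(1/4).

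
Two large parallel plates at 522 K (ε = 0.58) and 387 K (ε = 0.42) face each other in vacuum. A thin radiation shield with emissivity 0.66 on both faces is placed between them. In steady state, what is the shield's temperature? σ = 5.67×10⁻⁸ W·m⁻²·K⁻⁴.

In steady state the net flux on the hot side equals that on the cold side.
σ(T₁⁴−T_s⁴)/D₁ = σ(T_s⁴−T₂⁴)/D₂, with D₁ = 1/ε₁+1/ε_s−1 = 2.239, D₂ = 1/ε_s+1/ε₂−1 = 2.896.
Solve for T_s⁴: T_s⁴ = (D₂·T₁⁴ + D₁·T₂⁴)/(D₁+D₂) = 5.165×10¹⁰ K⁴.

T_s ≈ 477 K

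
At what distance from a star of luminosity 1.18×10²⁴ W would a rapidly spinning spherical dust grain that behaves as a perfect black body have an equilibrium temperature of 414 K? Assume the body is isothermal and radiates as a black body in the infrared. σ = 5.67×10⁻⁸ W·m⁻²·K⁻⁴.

d ≈ 3.75×10⁹ m

For an isothermal black-emitting sphere, (1−a)S·πr² = σ·4πr²·T⁴ ⇒ S = 4σT⁴/(1−a).
S = 4·5.67×10⁻⁸·(414)⁴/1.00 = 6663 W/m².
Flux falls as S = L/(4πd²), so d = √(L/(4πS)) = √(1.18×10²⁴/(4π·6663)).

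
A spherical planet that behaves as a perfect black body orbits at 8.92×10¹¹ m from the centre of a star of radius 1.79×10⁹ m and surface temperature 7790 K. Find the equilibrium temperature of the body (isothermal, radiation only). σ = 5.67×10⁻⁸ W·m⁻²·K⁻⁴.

The star's surface emits σT_*⁴; at distance d the flux is S = σT_*⁴(R_*/d)².
S = 5.67×10⁻⁸·(7790)⁴·(1.79×10⁹/8.92×10¹¹)² = 840.8 W/m².
For an isothermal sphere T⁴ = (1−a)S/(4σ) = 3.707×10⁹ K⁴.

T ≈ 247 K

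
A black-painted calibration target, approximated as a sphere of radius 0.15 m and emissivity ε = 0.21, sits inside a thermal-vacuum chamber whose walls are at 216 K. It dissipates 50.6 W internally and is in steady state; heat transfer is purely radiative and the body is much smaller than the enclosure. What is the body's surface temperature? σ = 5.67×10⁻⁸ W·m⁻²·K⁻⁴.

For a small grey body in a large enclosure, net radiated power = εσA(T⁴ − T_w⁴).
Steady state: P = εσA(T⁴ − T_w⁴) with A = 4πr² = 0.2827 m².
T⁴ = P/(εσA) + T_w⁴ = 50.6/(0.21·5.67×10⁻⁸·0.2827) + (216)⁴
    = 1.503×10¹⁰ + 2.177×10⁹ = 1.721×10¹⁰ K⁴.

T ≈ 362 K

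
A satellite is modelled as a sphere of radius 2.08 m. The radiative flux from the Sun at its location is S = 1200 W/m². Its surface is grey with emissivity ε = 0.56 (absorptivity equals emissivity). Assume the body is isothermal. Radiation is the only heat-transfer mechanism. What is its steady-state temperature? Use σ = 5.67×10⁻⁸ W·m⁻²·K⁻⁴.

T ≈ 270 K

At equilibrium, absorbed power = emitted power.
Absorbing cross-section = πr² = 13.59 m²; emitting surface = 4πr² = 54.37 m² (ratio 4).
εS·A_cross = εσ·A_surf·T⁴  ⇒  T⁴ = S/(4σ)   (ε cancels).
T⁴ = 1200/(4·5.67×10⁻⁸) = 5.291×10⁹ K⁴.
T = (5.291×10⁹)^(1/4).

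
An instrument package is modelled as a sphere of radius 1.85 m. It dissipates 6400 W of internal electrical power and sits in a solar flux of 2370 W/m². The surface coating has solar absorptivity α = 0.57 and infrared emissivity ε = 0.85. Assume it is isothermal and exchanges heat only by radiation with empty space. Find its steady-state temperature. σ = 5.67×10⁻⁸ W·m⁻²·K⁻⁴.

T ≈ 317 K

At steady state, absorbed solar power + internal power = radiated power.
Absorbed: α·S·A_cross = 0.57·2370·10.75 = 14530 W (cross-section πr²).
Total input = 14530 + 6400 = 20930 W.
Radiated: εσ·A_surf·T⁴ with A_surf = 4πr² = 43.01 m².
T⁴ = 20930/(0.85·5.67×10⁻⁸·43.01) = 1.010×10¹⁰ K⁴.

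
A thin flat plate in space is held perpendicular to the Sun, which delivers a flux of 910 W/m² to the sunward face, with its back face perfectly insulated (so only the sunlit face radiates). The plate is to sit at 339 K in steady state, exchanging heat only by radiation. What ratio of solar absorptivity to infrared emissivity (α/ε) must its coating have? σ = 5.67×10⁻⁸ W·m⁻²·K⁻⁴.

α/ε ≈ 0.823

Balance: αS·A = εσ·1A·T⁴ ⇒ α/ε = σT⁴/S.
α/ε = 5.67×10⁻⁸·(339)⁴/910 = 5.67×10⁻⁸·1.321×10¹⁰/910.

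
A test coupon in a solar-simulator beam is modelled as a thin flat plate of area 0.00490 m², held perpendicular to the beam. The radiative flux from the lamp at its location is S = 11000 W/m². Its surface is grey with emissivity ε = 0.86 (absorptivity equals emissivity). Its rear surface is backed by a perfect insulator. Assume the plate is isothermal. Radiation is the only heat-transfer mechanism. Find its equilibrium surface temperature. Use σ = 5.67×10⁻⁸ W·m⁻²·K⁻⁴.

T ≈ 664 K

At equilibrium, absorbed power = emitted power.
Absorbing cross-section = A = 0.004900 m²; emitting surface = A = 0.004900 m² (ratio 1).
εS·A_cross = εσ·A_surf·T⁴  ⇒  T⁴ = S/(1σ)   (ε cancels).
T⁴ = 11000/(1·5.67×10⁻⁸) = 1.940×10¹¹ K⁴.
T = (1.940×10¹¹)^(1/4).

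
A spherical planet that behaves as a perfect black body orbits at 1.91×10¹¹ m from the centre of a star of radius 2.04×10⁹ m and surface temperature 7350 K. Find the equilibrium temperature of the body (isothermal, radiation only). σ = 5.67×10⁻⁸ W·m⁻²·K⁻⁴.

The star's surface emits σT_*⁴; at distance d the flux is S = σT_*⁴(R_*/d)².
S = 5.67×10⁻⁸·(7350)⁴·(2.04×10⁹/1.91×10¹¹)² = 18880 W/m².
For an isothermal sphere T⁴ = (1−a)S/(4σ) = 8.323×10¹⁰ K⁴.

T ≈ 537 K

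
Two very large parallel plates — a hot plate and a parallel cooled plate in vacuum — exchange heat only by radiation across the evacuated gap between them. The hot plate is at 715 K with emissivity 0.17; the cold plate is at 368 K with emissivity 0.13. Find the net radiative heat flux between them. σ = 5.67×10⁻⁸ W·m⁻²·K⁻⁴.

For two infinite grey parallel plates, q = σ(T₁⁴ − T₂⁴)/(1/ε₁ + 1/ε₂ − 1).
T₁⁴ − T₂⁴ = 2.614×10¹¹ − 1.834×10¹⁰ = 2.430×10¹¹ K⁴.
1/ε₁ + 1/ε₂ − 1 = 5.882 + 7.692 − 1 = 12.57.
q = 5.67×10⁻⁸ × 2.430×10¹¹ / 12.57.

q ≈ 1100 W/m²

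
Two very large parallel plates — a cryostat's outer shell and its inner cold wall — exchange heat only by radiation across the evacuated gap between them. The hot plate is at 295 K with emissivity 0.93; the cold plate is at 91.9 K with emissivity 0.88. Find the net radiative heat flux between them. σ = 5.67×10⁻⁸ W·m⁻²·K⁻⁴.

q ≈ 351 W/m²

For two infinite grey parallel plates, q = σ(T₁⁴ − T₂⁴)/(1/ε₁ + 1/ε₂ − 1).
T₁⁴ − T₂⁴ = 7.573×10⁹ − 7.133×10⁷ = 7.502×10⁹ K⁴.
1/ε₁ + 1/ε₂ − 1 = 1.075 + 1.136 − 1 = 1.212.
q = 5.67×10⁻⁸ × 7.502×10⁹ / 1.212.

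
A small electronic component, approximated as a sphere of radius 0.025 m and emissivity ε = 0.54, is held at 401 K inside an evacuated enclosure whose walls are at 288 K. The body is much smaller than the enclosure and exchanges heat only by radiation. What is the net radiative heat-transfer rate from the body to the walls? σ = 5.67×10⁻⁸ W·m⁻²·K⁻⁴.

For a small grey body in a large enclosure: P_net = εσA(T_body⁴ − T_wall⁴).
A = 4πr² = 0.007854 m²; T_body⁴ − T_wall⁴ = 2.586×10¹⁰ − 6.880×10⁹ = 1.898×10¹⁰ K⁴.
|P_net| = 0.54·5.67×10⁻⁸·0.007854·1.898×10¹⁰.

P_net ≈ 4.56 W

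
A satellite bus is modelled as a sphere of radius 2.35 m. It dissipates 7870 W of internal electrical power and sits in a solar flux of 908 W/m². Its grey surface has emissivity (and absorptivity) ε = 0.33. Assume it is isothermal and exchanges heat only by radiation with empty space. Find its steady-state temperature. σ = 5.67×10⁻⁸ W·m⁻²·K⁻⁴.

T ≈ 317 K

At steady state, absorbed solar power + internal power = radiated power.
Absorbed: α·S·A_cross = 0.33·908·17.35 = 5199 W (cross-section πr²).
Total input = 5199 + 7870 = 13070 W.
Radiated: εσ·A_surf·T⁴ with A_surf = 4πr² = 69.40 m².
T⁴ = 13070/(0.33·5.67×10⁻⁸·69.40) = 1.006×10¹⁰ K⁴.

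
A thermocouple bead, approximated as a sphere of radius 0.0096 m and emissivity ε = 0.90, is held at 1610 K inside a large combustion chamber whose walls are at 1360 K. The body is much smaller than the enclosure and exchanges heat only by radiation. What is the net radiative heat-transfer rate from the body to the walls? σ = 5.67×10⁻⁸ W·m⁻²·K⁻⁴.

P_net ≈ 195 W

For a small grey body in a large enclosure: P_net = εσA(T_body⁴ − T_wall⁴).
A = 4πr² = 0.001158 m²; T_body⁴ − T_wall⁴ = 6.719×10¹² − 3.421×10¹² = 3.298×10¹² K⁴.
|P_net| = 0.90·5.67×10⁻⁸·0.001158·3.298×10¹².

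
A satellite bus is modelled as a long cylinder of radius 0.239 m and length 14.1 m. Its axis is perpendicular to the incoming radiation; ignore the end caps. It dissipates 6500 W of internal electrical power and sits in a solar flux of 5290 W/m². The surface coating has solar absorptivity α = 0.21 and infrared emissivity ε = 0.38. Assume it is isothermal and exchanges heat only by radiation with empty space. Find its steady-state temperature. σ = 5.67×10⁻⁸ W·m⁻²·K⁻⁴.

T ≈ 418 K

At steady state, absorbed solar power + internal power = radiated power.
Absorbed: α·S·A_cross = 0.21·5290·6.740 = 7487 W (cross-section 2rL).
Total input = 7487 + 6500 = 13990 W.
Radiated: εσ·A_surf·T⁴ with A_surf = 2πrL = 21.17 m².
T⁴ = 13990/(0.38·5.67×10⁻⁸·21.17) = 3.066×10¹⁰ K⁴.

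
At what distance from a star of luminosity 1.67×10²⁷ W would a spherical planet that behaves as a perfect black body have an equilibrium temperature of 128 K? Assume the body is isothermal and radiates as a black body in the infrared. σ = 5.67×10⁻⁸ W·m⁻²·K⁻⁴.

d ≈ 1.48×10¹² m

For an isothermal black-emitting sphere, (1−a)S·πr² = σ·4πr²·T⁴ ⇒ S = 4σT⁴/(1−a).
S = 4·5.67×10⁻⁸·(128)⁴/1.00 = 60.88 W/m².
Flux falls as S = L/(4πd²), so d = √(L/(4πS)) = √(1.67×10²⁷/(4π·60.88)).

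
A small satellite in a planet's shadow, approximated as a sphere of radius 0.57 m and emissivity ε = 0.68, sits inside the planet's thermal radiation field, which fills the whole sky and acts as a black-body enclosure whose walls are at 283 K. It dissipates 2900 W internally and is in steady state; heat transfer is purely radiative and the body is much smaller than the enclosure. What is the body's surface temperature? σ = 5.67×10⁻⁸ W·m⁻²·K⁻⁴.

T ≈ 397 K

For a small grey body in a large enclosure, net radiated power = εσA(T⁴ − T_w⁴).
Steady state: P = εσA(T⁴ − T_w⁴) with A = 4πr² = 4.083 m².
T⁴ = P/(εσA) + T_w⁴ = 2900/(0.68·5.67×10⁻⁸·4.083) + (283)⁴
    = 1.842×10¹⁰ + 6.414×10⁹ = 2.484×10¹⁰ K⁴.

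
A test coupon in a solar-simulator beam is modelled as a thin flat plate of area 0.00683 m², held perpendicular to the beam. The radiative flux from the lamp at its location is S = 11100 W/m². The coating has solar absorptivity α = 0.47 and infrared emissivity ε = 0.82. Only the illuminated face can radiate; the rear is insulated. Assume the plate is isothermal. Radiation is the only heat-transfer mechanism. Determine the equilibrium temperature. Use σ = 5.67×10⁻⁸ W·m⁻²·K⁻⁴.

At equilibrium, absorbed power = emitted power.
Absorbing cross-section = A = 0.006830 m²; emitting surface = A = 0.006830 m² (ratio 1).
αS·A_cross = εσ·A_surf·T⁴  ⇒  T⁴ = αS/(ε·1σ).
T⁴ = 0.470·11100/(0.82·1·5.67×10⁻⁸) = 1.122×10¹¹ K⁴.
T = (1.122×10¹¹)^(1/4).

T ≈ 579 K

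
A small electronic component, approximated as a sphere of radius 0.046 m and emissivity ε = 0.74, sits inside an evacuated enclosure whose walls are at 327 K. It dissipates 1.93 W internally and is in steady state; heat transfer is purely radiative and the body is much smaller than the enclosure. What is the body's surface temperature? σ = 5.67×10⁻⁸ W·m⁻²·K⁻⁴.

For a small grey body in a large enclosure, net radiated power = εσA(T⁴ − T_w⁴).
Steady state: P = εσA(T⁴ − T_w⁴) with A = 4πr² = 0.02659 m².
T⁴ = P/(εσA) + T_w⁴ = 1.93/(0.74·5.67×10⁻⁸·0.02659) + (327)⁴
    = 1.730×10⁹ + 1.143×10¹⁰ = 1.316×10¹⁰ K⁴.

T ≈ 339 K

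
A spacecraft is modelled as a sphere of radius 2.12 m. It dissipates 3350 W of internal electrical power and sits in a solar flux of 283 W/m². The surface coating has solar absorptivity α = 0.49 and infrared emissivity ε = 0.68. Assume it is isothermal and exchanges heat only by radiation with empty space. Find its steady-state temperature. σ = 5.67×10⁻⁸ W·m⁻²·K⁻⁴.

At steady state, absorbed solar power + internal power = radiated power.
Absorbed: α·S·A_cross = 0.49·283·14.12 = 1958 W (cross-section πr²).
Total input = 1958 + 3350 = 5308 W.
Radiated: εσ·A_surf·T⁴ with A_surf = 4πr² = 56.48 m².
T⁴ = 5308/(0.68·5.67×10⁻⁸·56.48) = 2.438×10⁹ K⁴.

T ≈ 222 K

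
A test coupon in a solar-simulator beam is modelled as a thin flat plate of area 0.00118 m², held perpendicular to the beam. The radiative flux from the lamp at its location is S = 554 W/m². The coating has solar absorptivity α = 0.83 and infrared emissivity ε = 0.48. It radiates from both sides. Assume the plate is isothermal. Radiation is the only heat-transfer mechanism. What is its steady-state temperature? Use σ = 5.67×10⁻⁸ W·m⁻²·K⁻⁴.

At equilibrium, absorbed power = emitted power.
Absorbing cross-section = A = 0.001180 m²; emitting surface = 2A = 0.002360 m² (ratio 2).
αS·A_cross = εσ·A_surf·T⁴  ⇒  T⁴ = αS/(ε·2σ).
T⁴ = 0.830·554/(0.48·2·5.67×10⁻⁸) = 8.448×10⁹ K⁴.
T = (8.448×10⁹)^(1/4).

T ≈ 303 K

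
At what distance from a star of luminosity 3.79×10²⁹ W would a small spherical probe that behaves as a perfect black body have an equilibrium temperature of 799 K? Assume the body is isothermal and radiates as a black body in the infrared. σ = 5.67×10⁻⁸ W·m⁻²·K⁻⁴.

d ≈ 5.71×10¹¹ m

For an isothermal black-emitting sphere, (1−a)S·πr² = σ·4πr²·T⁴ ⇒ S = 4σT⁴/(1−a).
S = 4·5.67×10⁻⁸·(799)⁴/1.00 = 92430 W/m².
Flux falls as S = L/(4πd²), so d = √(L/(4πS)) = √(3.79×10²⁹/(4π·92430)).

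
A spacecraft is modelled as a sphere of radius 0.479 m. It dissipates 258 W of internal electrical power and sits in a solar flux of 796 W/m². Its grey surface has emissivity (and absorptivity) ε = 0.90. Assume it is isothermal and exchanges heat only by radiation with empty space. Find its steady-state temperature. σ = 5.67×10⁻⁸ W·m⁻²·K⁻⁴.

T ≈ 269 K

At steady state, absorbed solar power + internal power = radiated power.
Absorbed: α·S·A_cross = 0.90·796·0.7208 = 516.4 W (cross-section πr²).
Total input = 516.4 + 258 = 774.4 W.
Radiated: εσ·A_surf·T⁴ with A_surf = 4πr² = 2.883 m².
T⁴ = 774.4/(0.90·5.67×10⁻⁸·2.883) = 5.263×10⁹ K⁴.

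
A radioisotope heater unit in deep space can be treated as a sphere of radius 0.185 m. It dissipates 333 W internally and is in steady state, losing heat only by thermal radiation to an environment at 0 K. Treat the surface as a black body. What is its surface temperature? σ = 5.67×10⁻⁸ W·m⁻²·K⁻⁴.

T ≈ 342 K

Steady state: internal power = radiated power, P = εσA T⁴.
Radiating area A = 4πr² = 0.4301 m².
T⁴ = P/(εσA) = 333/(1.0·5.67×10⁻⁸·0.4301) = 1.366×10¹⁰ K⁴.
T = (1.366×10¹⁰)^(1/4).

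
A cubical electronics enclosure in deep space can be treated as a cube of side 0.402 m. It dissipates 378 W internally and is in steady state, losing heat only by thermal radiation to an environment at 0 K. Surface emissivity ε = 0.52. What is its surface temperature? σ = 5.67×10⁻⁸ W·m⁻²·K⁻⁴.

T ≈ 339 K

Steady state: internal power = radiated power, P = εσA T⁴.
Radiating area A = 6L² = 0.9696 m².
T⁴ = P/(εσA) = 378/(0.52·5.67×10⁻⁸·0.9696) = 1.322×10¹⁰ K⁴.
T = (1.322×10¹⁰)^(1/4).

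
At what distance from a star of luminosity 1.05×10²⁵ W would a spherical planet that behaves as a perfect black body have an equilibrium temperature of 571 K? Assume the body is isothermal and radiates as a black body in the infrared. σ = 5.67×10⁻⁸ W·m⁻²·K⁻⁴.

For an isothermal black-emitting sphere, (1−a)S·πr² = σ·4πr²·T⁴ ⇒ S = 4σT⁴/(1−a).
S = 4·5.67×10⁻⁸·(571)⁴/1.00 = 24110 W/m².
Flux falls as S = L/(4πd²), so d = √(L/(4πS)) = √(1.05×10²⁵/(4π·24110)).

d ≈ 5.89×10⁹ m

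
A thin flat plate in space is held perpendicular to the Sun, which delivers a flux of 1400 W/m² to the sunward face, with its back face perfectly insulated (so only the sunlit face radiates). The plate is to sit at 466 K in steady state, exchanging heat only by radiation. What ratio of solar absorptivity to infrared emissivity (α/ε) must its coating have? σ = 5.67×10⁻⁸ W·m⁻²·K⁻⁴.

α/ε ≈ 1.91

Balance: αS·A = εσ·1A·T⁴ ⇒ α/ε = σT⁴/S.
α/ε = 5.67×10⁻⁸·(466)⁴/1400 = 5.67×10⁻⁸·4.716×10¹⁰/1400.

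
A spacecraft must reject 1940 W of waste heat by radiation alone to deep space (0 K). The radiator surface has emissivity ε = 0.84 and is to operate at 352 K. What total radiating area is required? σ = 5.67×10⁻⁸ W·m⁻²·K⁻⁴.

A ≈ 2.65 m²

P = εσA T⁴ ⇒ A = P/(εσT⁴).
T⁴ = 1.535×10¹⁰ K⁴.
A = 1940/(0.84 × 5.67×10⁻⁸ × 1.535×10¹⁰).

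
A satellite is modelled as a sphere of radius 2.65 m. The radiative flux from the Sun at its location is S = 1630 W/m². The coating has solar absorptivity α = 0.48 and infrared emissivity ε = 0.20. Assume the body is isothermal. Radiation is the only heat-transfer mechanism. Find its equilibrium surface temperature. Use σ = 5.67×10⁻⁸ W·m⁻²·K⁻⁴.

At equilibrium, absorbed power = emitted power.
Absorbing cross-section = πr² = 22.06 m²; emitting surface = 4πr² = 88.25 m² (ratio 4).
αS·A_cross = εσ·A_surf·T⁴  ⇒  T⁴ = αS/(ε·4σ).
T⁴ = 0.480·1630/(0.20·4·5.67×10⁻⁸) = 1.725×10¹⁰ K⁴.
T = (1.725×10¹⁰)^(1/4).

T ≈ 362 K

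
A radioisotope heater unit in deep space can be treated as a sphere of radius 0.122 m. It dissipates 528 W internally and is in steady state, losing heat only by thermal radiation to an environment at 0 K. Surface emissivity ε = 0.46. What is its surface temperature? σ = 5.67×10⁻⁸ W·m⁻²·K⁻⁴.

Steady state: internal power = radiated power, P = εσA T⁴.
Radiating area A = 4πr² = 0.1870 m².
T⁴ = P/(εσA) = 528/(0.46·5.67×10⁻⁸·0.1870) = 1.082×10¹¹ K⁴.
T = (1.082×10¹¹)^(1/4).

T ≈ 574 K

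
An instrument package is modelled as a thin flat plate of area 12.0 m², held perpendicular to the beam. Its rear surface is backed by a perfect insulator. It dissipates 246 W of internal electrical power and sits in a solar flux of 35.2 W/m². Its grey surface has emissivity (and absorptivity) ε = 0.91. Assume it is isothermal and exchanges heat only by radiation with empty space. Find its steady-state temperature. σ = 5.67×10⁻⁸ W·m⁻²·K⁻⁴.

T ≈ 179 K

At steady state, absorbed solar power + internal power = radiated power.
Absorbed: α·S·A_cross = 0.91·35.2·12.00 = 384.4 W (cross-section A).
Total input = 384.4 + 246 = 630.4 W.
Radiated: εσ·A_surf·T⁴ with A_surf = A = 12.00 m².
T⁴ = 630.4/(0.91·5.67×10⁻⁸·12.00) = 1.018×10⁹ K⁴.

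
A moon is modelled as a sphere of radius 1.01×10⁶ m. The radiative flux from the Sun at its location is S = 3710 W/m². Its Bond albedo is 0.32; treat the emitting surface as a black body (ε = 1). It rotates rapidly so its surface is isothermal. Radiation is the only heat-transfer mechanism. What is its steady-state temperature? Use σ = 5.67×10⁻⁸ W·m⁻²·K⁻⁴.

At equilibrium, absorbed power = emitted power.
Absorbing cross-section = πr² = 3.205×10¹² m²; emitting surface = 4πr² = 1.282×10¹³ m² (ratio 4).
(1−a)S·A_cross = εσ·A_surf·T⁴  ⇒  T⁴ = (1−a)S/(4σ).
T⁴ = 0.680·3710/(4·5.67×10⁻⁸) = 1.112×10¹⁰ K⁴.
T = (1.112×10¹⁰)^(1/4).

T ≈ 325 K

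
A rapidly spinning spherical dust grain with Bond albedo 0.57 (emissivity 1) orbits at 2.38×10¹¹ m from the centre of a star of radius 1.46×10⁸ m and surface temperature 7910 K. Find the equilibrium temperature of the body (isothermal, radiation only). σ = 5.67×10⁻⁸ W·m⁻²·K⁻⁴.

T ≈ 112 K

The star's surface emits σT_*⁴; at distance d the flux is S = σT_*⁴(R_*/d)².
S = 5.67×10⁻⁸·(7910)⁴·(1.46×10⁸/2.38×10¹¹)² = 83.53 W/m².
For an isothermal sphere T⁴ = (1−a)S/(4σ) = 1.584×10⁸ K⁴.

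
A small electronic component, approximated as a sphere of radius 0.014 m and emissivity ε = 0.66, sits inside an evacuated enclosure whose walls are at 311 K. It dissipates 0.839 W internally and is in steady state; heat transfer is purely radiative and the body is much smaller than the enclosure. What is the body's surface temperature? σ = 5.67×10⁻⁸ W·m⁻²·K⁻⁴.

T ≈ 369 K

For a small grey body in a large enclosure, net radiated power = εσA(T⁴ − T_w⁴).
Steady state: P = εσA(T⁴ − T_w⁴) with A = 4πr² = 0.002463 m².
T⁴ = P/(εσA) + T_w⁴ = 0.839/(0.66·5.67×10⁻⁸·0.002463) + (311)⁴
    = 9.103×10⁹ + 9.355×10⁹ = 1.846×10¹⁰ K⁴.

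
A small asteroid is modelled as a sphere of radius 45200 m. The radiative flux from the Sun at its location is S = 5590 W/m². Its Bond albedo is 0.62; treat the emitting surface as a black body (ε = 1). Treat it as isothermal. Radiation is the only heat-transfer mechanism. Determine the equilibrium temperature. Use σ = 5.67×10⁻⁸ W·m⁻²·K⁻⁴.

T ≈ 311 K

At equilibrium, absorbed power = emitted power.
Absorbing cross-section = πr² = 6.418×10⁹ m²; emitting surface = 4πr² = 2.567×10¹⁰ m² (ratio 4).
(1−a)S·A_cross = εσ·A_surf·T⁴  ⇒  T⁴ = (1−a)S/(4σ).
T⁴ = 0.380·5590/(4·5.67×10⁻⁸) = 9.366×10⁹ K⁴.
T = (9.366×10⁹)^(1/4).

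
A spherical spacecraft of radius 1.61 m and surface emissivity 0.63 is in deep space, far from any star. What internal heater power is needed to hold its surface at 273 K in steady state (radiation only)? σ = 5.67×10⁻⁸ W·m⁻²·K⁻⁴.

P = εσ·4πr²·T⁴.
4πr² = 32.57 m²; T⁴ = 5.555×10⁹ K⁴.
P = 0.63·5.67×10⁻⁸·32.57·5.555×10⁹.

P ≈ 6460 W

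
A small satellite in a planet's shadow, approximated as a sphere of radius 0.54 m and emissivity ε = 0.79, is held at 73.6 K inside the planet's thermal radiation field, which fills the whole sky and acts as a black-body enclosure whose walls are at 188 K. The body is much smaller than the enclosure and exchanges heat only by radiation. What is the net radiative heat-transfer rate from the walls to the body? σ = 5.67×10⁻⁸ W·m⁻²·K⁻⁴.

P_net ≈ 200 W

For a small grey body in a large enclosure: P_net = εσA(T_body⁴ − T_wall⁴).
A = 4πr² = 3.664 m²; T_body⁴ − T_wall⁴ = 2.934×10⁷ − 1.249×10⁹ = -1.220×10⁹ K⁴.
|P_net| = 0.79·5.67×10⁻⁸·3.664·1.220×10⁹.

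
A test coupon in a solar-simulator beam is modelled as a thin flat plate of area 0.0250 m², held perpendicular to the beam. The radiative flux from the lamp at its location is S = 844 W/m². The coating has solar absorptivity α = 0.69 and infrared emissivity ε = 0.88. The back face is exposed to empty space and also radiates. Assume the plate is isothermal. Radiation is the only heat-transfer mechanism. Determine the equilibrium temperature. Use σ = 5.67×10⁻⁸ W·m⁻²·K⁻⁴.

T ≈ 276 K

At equilibrium, absorbed power = emitted power.
Absorbing cross-section = A = 0.02500 m²; emitting surface = 2A = 0.05000 m² (ratio 2).
αS·A_cross = εσ·A_surf·T⁴  ⇒  T⁴ = αS/(ε·2σ).
T⁴ = 0.690·844/(0.88·2·5.67×10⁻⁸) = 5.836×10⁹ K⁴.
T = (5.836×10⁹)^(1/4).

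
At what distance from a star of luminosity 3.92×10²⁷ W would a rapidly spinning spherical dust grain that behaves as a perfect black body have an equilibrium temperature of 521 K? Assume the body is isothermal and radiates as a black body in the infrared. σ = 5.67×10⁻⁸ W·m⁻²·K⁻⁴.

d ≈ 1.37×10¹¹ m

For an isothermal black-emitting sphere, (1−a)S·πr² = σ·4πr²·T⁴ ⇒ S = 4σT⁴/(1−a).
S = 4·5.67×10⁻⁸·(521)⁴/1.00 = 16710 W/m².
Flux falls as S = L/(4πd²), so d = √(L/(4πS)) = √(3.92×10²⁷/(4π·16710)).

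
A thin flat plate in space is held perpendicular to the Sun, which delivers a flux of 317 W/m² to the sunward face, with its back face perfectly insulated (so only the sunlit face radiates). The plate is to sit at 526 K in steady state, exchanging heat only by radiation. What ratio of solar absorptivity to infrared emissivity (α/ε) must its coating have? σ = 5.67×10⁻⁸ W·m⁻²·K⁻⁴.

Balance: αS·A = εσ·1A·T⁴ ⇒ α/ε = σT⁴/S.
α/ε = 5.67×10⁻⁸·(526)⁴/317 = 5.67×10⁻⁸·7.655×10¹⁰/317.

α/ε ≈ 13.7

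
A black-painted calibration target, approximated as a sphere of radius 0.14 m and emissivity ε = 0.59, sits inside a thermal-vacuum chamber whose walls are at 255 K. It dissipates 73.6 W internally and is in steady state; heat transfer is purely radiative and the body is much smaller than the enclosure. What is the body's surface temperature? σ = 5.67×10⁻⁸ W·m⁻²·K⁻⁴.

T ≈ 339 K

For a small grey body in a large enclosure, net radiated power = εσA(T⁴ − T_w⁴).
Steady state: P = εσA(T⁴ − T_w⁴) with A = 4πr² = 0.2463 m².
T⁴ = P/(εσA) + T_w⁴ = 73.6/(0.59·5.67×10⁻⁸·0.2463) + (255)⁴
    = 8.933×10⁹ + 4.228×10⁹ = 1.316×10¹⁰ K⁴.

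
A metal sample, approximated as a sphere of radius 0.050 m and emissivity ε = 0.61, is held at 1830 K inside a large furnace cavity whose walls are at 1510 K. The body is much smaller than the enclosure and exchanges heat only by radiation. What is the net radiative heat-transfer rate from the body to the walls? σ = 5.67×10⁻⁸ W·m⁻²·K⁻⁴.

P_net ≈ 6540 W

For a small grey body in a large enclosure: P_net = εσA(T_body⁴ − T_wall⁴).
A = 4πr² = 0.03142 m²; T_body⁴ − T_wall⁴ = 1.122×10¹³ − 5.199×10¹² = 6.016×10¹² K⁴.
|P_net| = 0.61·5.67×10⁻⁸·0.03142·6.016×10¹².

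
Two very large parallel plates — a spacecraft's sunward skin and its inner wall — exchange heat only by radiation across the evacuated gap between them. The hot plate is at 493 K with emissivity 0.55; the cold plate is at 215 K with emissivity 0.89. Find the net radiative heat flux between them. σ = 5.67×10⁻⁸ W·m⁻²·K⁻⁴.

q ≈ 1660 W/m²

For two infinite grey parallel plates, q = σ(T₁⁴ − T₂⁴)/(1/ε₁ + 1/ε₂ − 1).
T₁⁴ − T₂⁴ = 5.907×10¹⁰ − 2.137×10⁹ = 5.694×10¹⁰ K⁴.
1/ε₁ + 1/ε₂ − 1 = 1.818 + 1.124 − 1 = 1.942.
q = 5.67×10⁻⁸ × 5.694×10¹⁰ / 1.942.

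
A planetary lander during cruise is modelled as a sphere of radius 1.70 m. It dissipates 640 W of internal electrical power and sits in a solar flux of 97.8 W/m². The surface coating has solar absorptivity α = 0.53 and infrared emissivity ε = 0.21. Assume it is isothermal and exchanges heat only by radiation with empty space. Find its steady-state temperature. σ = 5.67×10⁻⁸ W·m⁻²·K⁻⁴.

T ≈ 225 K

At steady state, absorbed solar power + internal power = radiated power.
Absorbed: α·S·A_cross = 0.53·97.8·9.079 = 470.6 W (cross-section πr²).
Total input = 470.6 + 640 = 1111 W.
Radiated: εσ·A_surf·T⁴ with A_surf = 4πr² = 36.32 m².
T⁴ = 1111/(0.21·5.67×10⁻⁸·36.32) = 2.568×10⁹ K⁴.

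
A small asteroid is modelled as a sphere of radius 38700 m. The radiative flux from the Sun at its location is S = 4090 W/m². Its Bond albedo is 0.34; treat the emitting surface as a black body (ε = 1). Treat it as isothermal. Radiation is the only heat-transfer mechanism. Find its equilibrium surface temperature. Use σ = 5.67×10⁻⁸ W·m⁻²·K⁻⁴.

At equilibrium, absorbed power = emitted power.
Absorbing cross-section = πr² = 4.705×10⁹ m²; emitting surface = 4πr² = 1.882×10¹⁰ m² (ratio 4).
(1−a)S·A_cross = εσ·A_surf·T⁴  ⇒  T⁴ = (1−a)S/(4σ).
T⁴ = 0.660·4090/(4·5.67×10⁻⁸) = 1.190×10¹⁰ K⁴.
T = (1.190×10¹⁰)^(1/4).

T ≈ 330 K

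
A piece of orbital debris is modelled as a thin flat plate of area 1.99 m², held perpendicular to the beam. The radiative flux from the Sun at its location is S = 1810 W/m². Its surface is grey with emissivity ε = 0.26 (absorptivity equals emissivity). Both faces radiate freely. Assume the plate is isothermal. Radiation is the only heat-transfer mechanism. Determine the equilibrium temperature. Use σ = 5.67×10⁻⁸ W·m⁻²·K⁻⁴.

At equilibrium, absorbed power = emitted power.
Absorbing cross-section = A = 1.990 m²; emitting surface = 2A = 3.980 m² (ratio 2).
εS·A_cross = εσ·A_surf·T⁴  ⇒  T⁴ = S/(2σ)   (ε cancels).
T⁴ = 1810/(2·5.67×10⁻⁸) = 1.596×10¹⁰ K⁴.
T = (1.596×10¹⁰)^(1/4).

T ≈ 355 K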